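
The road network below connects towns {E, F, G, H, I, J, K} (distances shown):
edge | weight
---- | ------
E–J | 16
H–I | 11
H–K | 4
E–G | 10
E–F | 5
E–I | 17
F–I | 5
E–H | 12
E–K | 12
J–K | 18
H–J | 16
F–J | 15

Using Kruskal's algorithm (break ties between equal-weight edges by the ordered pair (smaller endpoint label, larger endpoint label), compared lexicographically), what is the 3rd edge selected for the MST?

F-I

Kruskal's algorithm — process edges by increasing weight (ties by edge label):
H–K (4): add — endpoints in different components.
E–F (5): add — endpoints in different components.
F–I (5): add — endpoints in different components.
E–G (10): add — endpoints in different components.
H–I (11): add — endpoints in different components.
E–H (12): skip — E and H already connected.
E–K (12): skip — E and K already connected.
F–J (15): add — endpoints in different components.
The 3rd edge added is F–I.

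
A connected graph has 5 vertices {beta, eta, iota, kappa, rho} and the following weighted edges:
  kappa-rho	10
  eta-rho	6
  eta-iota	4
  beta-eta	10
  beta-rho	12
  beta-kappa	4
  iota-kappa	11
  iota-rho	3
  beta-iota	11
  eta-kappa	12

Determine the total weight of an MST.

21

Prim's algorithm from iota:
Step 1: cheapest edge leaving the tree is iota-rho (3); add rho.
Step 2: cheapest edge leaving the tree is eta-iota (4); add eta.
Step 3: cheapest edge leaving the tree is beta-eta (10); add beta.
Step 4: cheapest edge leaving the tree is beta-kappa (4); add kappa.
MST edges: iota-rho, eta-iota, beta-eta, beta-kappa; total weight 3+4+10+4 = 21.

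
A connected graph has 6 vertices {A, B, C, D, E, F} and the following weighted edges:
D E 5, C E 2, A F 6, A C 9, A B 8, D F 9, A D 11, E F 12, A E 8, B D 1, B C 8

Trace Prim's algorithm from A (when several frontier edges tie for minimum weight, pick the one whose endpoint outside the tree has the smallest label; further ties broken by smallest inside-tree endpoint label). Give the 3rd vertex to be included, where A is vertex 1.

B

Prim's algorithm from A:
Step 1: cheapest edge leaving the tree is A F (6); add F.
Step 2: cheapest edge leaving the tree is A B (8); add B.
Step 3: cheapest edge leaving the tree is B D (1); add D.
Step 4: cheapest edge leaving the tree is D E (5); add E.
Step 5: cheapest edge leaving the tree is C E (2); add C.
Vertex order: A, F, B, D, E, C. The 3rd vertex is B.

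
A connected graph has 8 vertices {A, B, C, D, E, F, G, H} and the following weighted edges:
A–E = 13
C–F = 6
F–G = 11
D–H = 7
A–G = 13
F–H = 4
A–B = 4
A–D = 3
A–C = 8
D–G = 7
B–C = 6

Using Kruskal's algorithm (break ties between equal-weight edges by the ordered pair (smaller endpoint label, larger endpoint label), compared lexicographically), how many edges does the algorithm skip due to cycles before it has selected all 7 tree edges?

3

Kruskal: consider edges lightest-first.
A–D (3): add — endpoints in different components.
A–B (4): add — endpoints in different components.
F–H (4): add — endpoints in different components.
B–C (6): add — endpoints in different components.
C–F (6): add — endpoints in different components.
D–G (7): add — endpoints in different components.
D–H (7): skip — D and H already connected.
A–C (8): skip — A and C already connected.
F–G (11): skip — F and G already connected.
A–E (13): add — endpoints in different components.
Edges rejected before the tree was complete: 3.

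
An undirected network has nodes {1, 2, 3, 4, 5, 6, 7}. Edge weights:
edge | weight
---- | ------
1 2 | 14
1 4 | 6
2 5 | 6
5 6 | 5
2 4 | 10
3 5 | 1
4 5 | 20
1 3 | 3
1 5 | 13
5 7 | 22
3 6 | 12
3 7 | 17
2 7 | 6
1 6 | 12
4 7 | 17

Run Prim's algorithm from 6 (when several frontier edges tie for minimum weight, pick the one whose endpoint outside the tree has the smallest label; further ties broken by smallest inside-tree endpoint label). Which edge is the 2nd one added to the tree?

3-5

Prim, starting at 6.
Step 1: cheapest edge leaving the tree is 5 6 (5); add 5.
Step 2: cheapest edge leaving the tree is 3 5 (1); add 3.
Step 3: cheapest edge leaving the tree is 1 3 (3); add 1.
Step 4: cheapest edge leaving the tree is 2 5 (6); add 2.
Step 5: cheapest edge leaving the tree is 1 4 (6); add 4.
Step 6: cheapest edge leaving the tree is 2 7 (6); add 7.
The 2nd edge added is 3 5.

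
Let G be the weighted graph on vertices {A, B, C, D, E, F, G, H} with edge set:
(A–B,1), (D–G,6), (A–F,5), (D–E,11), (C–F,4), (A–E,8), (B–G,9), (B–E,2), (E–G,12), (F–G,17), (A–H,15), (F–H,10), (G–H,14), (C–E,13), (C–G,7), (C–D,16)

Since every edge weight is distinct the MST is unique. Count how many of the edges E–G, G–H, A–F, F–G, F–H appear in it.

2

Sort edges by weight, then run Kruskal:
A–B (1): add — endpoints in different components.
B–E (2): add — endpoints in different components.
C–F (4): add — endpoints in different components.
A–F (5): add — endpoints in different components.
D–G (6): add — endpoints in different components.
C–G (7): add — endpoints in different components.
A–E (8): skip — A and E already connected.
B–G (9): skip — B and G already connected.
F–H (10): add — endpoints in different components.
MST edge set: {A–B, B–E, C–F, A–F, D–G, C–G, F–H}.
Of the listed edges, {A–F, F–H} are in the MST → 2.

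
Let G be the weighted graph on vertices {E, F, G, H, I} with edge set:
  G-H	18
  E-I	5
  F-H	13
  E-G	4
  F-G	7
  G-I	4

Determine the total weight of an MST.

28

Grow the tree from G using Prim:
Step 1: frontier [E-G 4, G-I 4, F-G 7, G-H 18] → take E-G (4); add E.
Step 2: frontier [E-I 5, G-I 4, F-G 7, G-H 18] → take G-I (4); add I.
Step 3: frontier [F-G 7, G-H 18] → take F-G (7); add F.
Step 4: frontier [F-H 13, G-H 18] → take F-H (13); add H.
MST edges: E-G, G-I, F-G, F-H; total weight 4+4+7+13 = 28.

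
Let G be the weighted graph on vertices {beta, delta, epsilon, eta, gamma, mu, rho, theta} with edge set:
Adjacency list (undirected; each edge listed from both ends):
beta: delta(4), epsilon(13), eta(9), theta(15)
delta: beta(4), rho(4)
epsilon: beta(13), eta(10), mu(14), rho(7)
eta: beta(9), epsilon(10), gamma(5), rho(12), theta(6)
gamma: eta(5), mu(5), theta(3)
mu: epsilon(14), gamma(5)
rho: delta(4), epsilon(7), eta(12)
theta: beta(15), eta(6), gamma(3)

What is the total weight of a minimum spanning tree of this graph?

Prim's algorithm from beta:
Step 1: frontier [beta–delta 4, beta–eta 9, beta–epsilon 13, beta–theta 15] → take beta–delta (4); add delta.
Step 2: frontier [beta–eta 9, beta–epsilon 13, beta–theta 15, delta–rho 4] → take delta–rho (4); add rho.
Step 3: frontier [beta–eta 9, beta–epsilon 13, beta–theta 15, epsilon–rho 7, eta–rho 12] → take epsilon–rho (7); add epsilon.
Step 4: frontier [beta–eta 9, beta–theta 15, epsilon–eta 10, epsilon–mu 14, eta–rho 12] → take beta–eta (9); add eta.
Step 5: frontier [beta–theta 15, epsilon–mu 14, eta–gamma 5, eta–theta 6] → take eta–gamma (5); add gamma.
Step 6: frontier [beta–theta 15, epsilon–mu 14, eta–theta 6, gamma–theta 3, gamma–mu 5] → take gamma–theta (3); add theta.
Step 7: frontier [epsilon–mu 14, gamma–mu 5] → take gamma–mu (5); add mu.
MST edges: beta–delta, delta–rho, epsilon–rho, beta–eta, eta–gamma, gamma–theta, gamma–mu; total weight 4+4+7+9+5+3+5 = 37.

37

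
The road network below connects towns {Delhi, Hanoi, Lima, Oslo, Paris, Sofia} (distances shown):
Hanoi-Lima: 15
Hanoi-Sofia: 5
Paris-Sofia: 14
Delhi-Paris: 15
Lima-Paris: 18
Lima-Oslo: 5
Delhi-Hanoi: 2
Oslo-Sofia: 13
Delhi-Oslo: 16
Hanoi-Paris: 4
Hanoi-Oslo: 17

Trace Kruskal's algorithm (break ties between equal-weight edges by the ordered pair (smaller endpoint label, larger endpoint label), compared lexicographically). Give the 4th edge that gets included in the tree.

Lima-Oslo

Kruskal's algorithm — process edges by increasing weight (ties by edge label):
Delhi-Hanoi (2): add — endpoints in different components.
Hanoi-Paris (4): add — endpoints in different components.
Hanoi-Sofia (5): add — endpoints in different components.
Lima-Oslo (5): add — endpoints in different components.
Oslo-Sofia (13): add — endpoints in different components.
The 4th edge added is Lima-Oslo.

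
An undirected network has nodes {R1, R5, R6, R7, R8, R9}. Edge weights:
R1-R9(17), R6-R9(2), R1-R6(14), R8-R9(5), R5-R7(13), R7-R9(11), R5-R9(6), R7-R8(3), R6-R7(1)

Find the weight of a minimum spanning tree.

Prim's algorithm from R6:
Step 1: cheapest edge leaving the tree is R6-R7 (1); add R7.
Step 2: cheapest edge leaving the tree is R6-R9 (2); add R9.
Step 3: cheapest edge leaving the tree is R7-R8 (3); add R8.
Step 4: cheapest edge leaving the tree is R5-R9 (6); add R5.
Step 5: cheapest edge leaving the tree is R1-R6 (14); add R1.
MST edges: R6-R7, R6-R9, R7-R8, R5-R9, R1-R6; total weight 1+2+3+6+14 = 26.

26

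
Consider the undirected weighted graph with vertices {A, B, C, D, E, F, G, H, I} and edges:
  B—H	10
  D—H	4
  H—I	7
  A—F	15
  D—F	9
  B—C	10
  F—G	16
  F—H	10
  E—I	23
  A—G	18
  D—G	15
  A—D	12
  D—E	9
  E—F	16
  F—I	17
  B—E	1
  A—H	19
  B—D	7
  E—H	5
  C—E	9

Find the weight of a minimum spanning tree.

Grow the tree from F using Prim:
Step 1: cheapest edge leaving the tree is D—F (9); add D.
Step 2: cheapest edge leaving the tree is D—H (4); add H.
Step 3: cheapest edge leaving the tree is E—H (5); add E.
Step 4: cheapest edge leaving the tree is B—E (1); add B.
Step 5: cheapest edge leaving the tree is H—I (7); add I.
Step 6: cheapest edge leaving the tree is C—E (9); add C.
Step 7: cheapest edge leaving the tree is A—D (12); add A.
Step 8: cheapest edge leaving the tree is D—G (15); add G.
MST edges: D—F, D—H, E—H, B—E, H—I, C—E, A—D, D—G; total weight 9+4+5+1+7+9+12+15 = 62.

62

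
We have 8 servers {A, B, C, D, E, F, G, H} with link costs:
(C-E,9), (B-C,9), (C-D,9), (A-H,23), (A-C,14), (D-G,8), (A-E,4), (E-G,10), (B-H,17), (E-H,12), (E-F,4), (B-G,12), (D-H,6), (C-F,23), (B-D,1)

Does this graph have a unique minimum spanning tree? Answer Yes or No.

No

Kruskal: consider edges lightest-first.
B-D (1): add — endpoints in different components.
A-E (4): add — endpoints in different components.
E-F (4): add — endpoints in different components.
D-H (6): add — endpoints in different components.
D-G (8): add — endpoints in different components.
B-C (9): add — endpoints in different components.
C-D (9): skip — C and D already connected.
C-E (9): add — endpoints in different components.
Non-tree edge C-D has weight 9, equal to the heaviest edge on its tree cycle — swapping gives another MST of the same weight. Not unique.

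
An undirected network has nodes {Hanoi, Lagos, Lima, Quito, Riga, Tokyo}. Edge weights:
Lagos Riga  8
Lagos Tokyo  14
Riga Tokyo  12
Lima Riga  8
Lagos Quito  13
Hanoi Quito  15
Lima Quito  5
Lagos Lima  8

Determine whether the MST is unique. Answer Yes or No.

No

Sort edges by weight, then run Kruskal:
Lima Quito (5): add — endpoints in different components.
Lagos Lima (8): add — endpoints in different components.
Lagos Riga (8): add — endpoints in different components.
Lima Riga (8): skip — Riga and Lima already connected.
Riga Tokyo (12): add — endpoints in different components.
Lagos Quito (13): skip — Quito and Lagos already connected.
Lagos Tokyo (14): skip — Lagos and Tokyo already connected.
Hanoi Quito (15): add — endpoints in different components.
Non-tree edge Lima Riga has weight 8, equal to the heaviest edge on its tree cycle — swapping gives another MST of the same weight. Not unique.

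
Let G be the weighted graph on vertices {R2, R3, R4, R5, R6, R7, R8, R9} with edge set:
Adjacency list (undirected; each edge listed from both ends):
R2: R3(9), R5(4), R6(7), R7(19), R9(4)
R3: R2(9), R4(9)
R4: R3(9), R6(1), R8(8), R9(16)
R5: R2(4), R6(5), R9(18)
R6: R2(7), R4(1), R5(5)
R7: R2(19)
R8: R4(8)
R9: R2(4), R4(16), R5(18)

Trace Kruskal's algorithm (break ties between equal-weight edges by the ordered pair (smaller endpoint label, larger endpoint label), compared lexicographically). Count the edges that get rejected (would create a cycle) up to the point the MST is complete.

4

Sort edges by weight, then run Kruskal:
R4 R6 (1): add — endpoints in different components.
R2 R5 (4): add — endpoints in different components.
R2 R9 (4): add — endpoints in different components.
R5 R6 (5): add — endpoints in different components.
R2 R6 (7): skip — R6 and R2 already connected.
R4 R8 (8): add — endpoints in different components.
R2 R3 (9): add — endpoints in different components.
R3 R4 (9): skip — R3 and R4 already connected.
R4 R9 (16): skip — R9 and R4 already connected.
R5 R9 (18): skip — R5 and R9 already connected.
R2 R7 (19): add — endpoints in different components.
Edges rejected before the tree was complete: 4.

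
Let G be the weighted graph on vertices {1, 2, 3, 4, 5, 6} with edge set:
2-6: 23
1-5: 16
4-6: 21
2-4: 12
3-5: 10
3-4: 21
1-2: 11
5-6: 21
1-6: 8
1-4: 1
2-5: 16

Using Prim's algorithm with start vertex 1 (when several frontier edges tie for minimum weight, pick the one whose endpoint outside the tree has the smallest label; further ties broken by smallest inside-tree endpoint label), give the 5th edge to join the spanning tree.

3-5

Grow the tree from 1 using Prim:
Step 1: cheapest edge leaving the tree is 1-4 (1); add 4.
Step 2: cheapest edge leaving the tree is 1-6 (8); add 6.
Step 3: cheapest edge leaving the tree is 1-2 (11); add 2.
Step 4: cheapest edge leaving the tree is 1-5 (16); add 5.
Step 5: cheapest edge leaving the tree is 3-5 (10); add 3.
The 5th edge added is 3-5.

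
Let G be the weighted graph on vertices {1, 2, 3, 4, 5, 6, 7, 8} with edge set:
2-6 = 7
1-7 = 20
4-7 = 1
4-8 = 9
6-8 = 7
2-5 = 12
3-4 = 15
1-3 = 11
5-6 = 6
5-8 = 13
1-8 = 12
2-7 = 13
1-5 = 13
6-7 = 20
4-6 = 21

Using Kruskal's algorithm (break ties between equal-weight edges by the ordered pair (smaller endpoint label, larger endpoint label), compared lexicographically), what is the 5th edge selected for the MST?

Sort edges by weight, then run Kruskal:
4-7 (1): add — endpoints in different components.
5-6 (6): add — endpoints in different components.
2-6 (7): add — endpoints in different components.
6-8 (7): add — endpoints in different components.
4-8 (9): add — endpoints in different components.
1-3 (11): add — endpoints in different components.
1-8 (12): add — endpoints in different components.
The 5th edge added is 4-8.

4-8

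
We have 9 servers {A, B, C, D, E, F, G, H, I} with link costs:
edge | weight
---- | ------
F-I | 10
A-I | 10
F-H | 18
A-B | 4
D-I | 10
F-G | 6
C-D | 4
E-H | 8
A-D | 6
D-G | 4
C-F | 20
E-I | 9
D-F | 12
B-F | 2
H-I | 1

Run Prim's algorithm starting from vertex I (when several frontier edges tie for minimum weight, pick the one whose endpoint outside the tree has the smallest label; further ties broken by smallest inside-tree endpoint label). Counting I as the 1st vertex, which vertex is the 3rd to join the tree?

Prim, starting at I.
Step 1: cheapest edge leaving the tree is H-I (1); add H.
Step 2: cheapest edge leaving the tree is E-H (8); add E.
Step 3: cheapest edge leaving the tree is A-I (10); add A.
Step 4: cheapest edge leaving the tree is A-B (4); add B.
Step 5: cheapest edge leaving the tree is B-F (2); add F.
Step 6: cheapest edge leaving the tree is A-D (6); add D.
Step 7: cheapest edge leaving the tree is C-D (4); add C.
Step 8: cheapest edge leaving the tree is D-G (4); add G.
Vertex order: I, H, E, A, B, F, D, C, G. The 3rd vertex is E.

E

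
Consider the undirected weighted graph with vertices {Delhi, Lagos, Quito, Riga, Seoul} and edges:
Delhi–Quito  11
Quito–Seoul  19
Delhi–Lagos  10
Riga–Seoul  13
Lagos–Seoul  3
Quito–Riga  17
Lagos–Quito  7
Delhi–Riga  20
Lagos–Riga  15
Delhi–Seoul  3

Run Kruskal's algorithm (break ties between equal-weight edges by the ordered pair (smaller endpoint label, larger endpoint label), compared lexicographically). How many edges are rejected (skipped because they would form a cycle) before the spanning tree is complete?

Kruskal: consider edges lightest-first.
Delhi–Seoul (3): add — endpoints in different components.
Lagos–Seoul (3): add — endpoints in different components.
Lagos–Quito (7): add — endpoints in different components.
Delhi–Lagos (10): skip — Lagos and Delhi already connected.
Delhi–Quito (11): skip — Quito and Delhi already connected.
Riga–Seoul (13): add — endpoints in different components.
Edges rejected before the tree was complete: 2.

2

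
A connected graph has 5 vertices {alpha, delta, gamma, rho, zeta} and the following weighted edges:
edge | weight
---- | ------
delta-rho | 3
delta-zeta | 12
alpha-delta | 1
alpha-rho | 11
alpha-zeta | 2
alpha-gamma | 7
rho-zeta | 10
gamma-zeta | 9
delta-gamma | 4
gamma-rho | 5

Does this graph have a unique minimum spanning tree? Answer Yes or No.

Yes

Sort edges by weight, then run Kruskal:
alpha-delta (1): add — endpoints in different components.
alpha-zeta (2): add — endpoints in different components.
delta-rho (3): add — endpoints in different components.
delta-gamma (4): add — endpoints in different components.
Every non-tree edge has weight strictly greater than the heaviest edge on the tree path between its endpoints, so the MST is unique.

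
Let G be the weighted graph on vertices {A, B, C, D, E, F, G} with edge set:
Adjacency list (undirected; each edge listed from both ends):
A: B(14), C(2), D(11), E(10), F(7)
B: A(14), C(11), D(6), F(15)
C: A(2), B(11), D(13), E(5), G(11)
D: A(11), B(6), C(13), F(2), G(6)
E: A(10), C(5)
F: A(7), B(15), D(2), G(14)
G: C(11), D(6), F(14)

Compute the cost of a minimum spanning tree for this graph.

Prim's algorithm from E:
Step 1: cheapest edge leaving the tree is C-E (5); add C.
Step 2: cheapest edge leaving the tree is A-C (2); add A.
Step 3: cheapest edge leaving the tree is A-F (7); add F.
Step 4: cheapest edge leaving the tree is D-F (2); add D.
Step 5: cheapest edge leaving the tree is B-D (6); add B.
Step 6: cheapest edge leaving the tree is D-G (6); add G.
MST edges: C-E, A-C, A-F, D-F, B-D, D-G; total weight 5+2+7+2+6+6 = 28.

28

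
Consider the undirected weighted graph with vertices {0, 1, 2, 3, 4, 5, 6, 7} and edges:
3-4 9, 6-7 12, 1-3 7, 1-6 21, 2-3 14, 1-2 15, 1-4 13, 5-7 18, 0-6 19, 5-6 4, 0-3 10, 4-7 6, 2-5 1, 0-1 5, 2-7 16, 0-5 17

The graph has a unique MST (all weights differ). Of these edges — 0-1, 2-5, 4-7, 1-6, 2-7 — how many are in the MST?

3

Sort edges by weight, then run Kruskal:
2-5 (1): add — endpoints in different components.
5-6 (4): add — endpoints in different components.
0-1 (5): add — endpoints in different components.
4-7 (6): add — endpoints in different components.
1-3 (7): add — endpoints in different components.
3-4 (9): add — endpoints in different components.
0-3 (10): skip — 0 and 3 already connected.
6-7 (12): add — endpoints in different components.
MST edge set: {2-5, 5-6, 0-1, 4-7, 1-3, 3-4, 6-7}.
Of the listed edges, {0-1, 2-5, 4-7} are in the MST → 3.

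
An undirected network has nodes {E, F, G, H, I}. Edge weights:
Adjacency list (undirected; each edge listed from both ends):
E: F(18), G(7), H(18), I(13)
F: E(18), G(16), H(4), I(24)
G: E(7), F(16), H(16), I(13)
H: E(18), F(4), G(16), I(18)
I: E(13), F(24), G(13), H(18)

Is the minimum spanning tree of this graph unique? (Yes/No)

Kruskal: consider edges lightest-first.
F-H (4): add — endpoints in different components.
E-G (7): add — endpoints in different components.
E-I (13): add — endpoints in different components.
G-I (13): skip — G and I already connected.
F-G (16): add — endpoints in different components.
Non-tree edge G-I has weight 13, equal to the heaviest edge on its tree cycle — swapping gives another MST of the same weight. Not unique.

No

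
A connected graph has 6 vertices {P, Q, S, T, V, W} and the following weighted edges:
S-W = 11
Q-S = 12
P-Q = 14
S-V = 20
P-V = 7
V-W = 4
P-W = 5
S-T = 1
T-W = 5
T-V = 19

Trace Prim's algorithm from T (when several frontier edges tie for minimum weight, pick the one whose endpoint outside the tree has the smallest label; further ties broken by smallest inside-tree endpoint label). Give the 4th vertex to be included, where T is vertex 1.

Prim's algorithm from T:
Step 1: frontier [S-T 1, T-W 5, T-V 19] → take S-T (1); add S.
Step 2: frontier [S-W 11, Q-S 12, S-V 20, T-W 5, T-V 19] → take T-W (5); add W.
Step 3: frontier [Q-S 12, S-V 20, T-V 19, V-W 4, P-W 5] → take V-W (4); add V.
Step 4: frontier [Q-S 12, P-V 7, P-W 5] → take P-W (5); add P.
Step 5: frontier [P-Q 14, Q-S 12] → take Q-S (12); add Q.
Vertex order: T, S, W, V, P, Q. The 4th vertex is V.

V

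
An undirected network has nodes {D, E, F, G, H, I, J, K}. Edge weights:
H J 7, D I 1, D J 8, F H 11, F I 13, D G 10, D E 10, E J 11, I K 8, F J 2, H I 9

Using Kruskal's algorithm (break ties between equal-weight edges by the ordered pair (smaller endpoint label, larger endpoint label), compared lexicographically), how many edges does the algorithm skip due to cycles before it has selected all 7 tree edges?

1

Kruskal: consider edges lightest-first.
D I (1): add — endpoints in different components.
F J (2): add — endpoints in different components.
H J (7): add — endpoints in different components.
D J (8): add — endpoints in different components.
I K (8): add — endpoints in different components.
H I (9): skip — H and I already connected.
D E (10): add — endpoints in different components.
D G (10): add — endpoints in different components.
Edges rejected before the tree was complete: 1.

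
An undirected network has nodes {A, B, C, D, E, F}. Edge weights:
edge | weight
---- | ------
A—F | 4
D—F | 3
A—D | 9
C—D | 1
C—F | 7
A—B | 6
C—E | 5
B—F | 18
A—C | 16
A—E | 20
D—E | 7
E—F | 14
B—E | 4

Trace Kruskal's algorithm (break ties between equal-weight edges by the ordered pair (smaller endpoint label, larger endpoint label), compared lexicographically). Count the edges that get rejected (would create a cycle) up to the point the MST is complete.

0

Kruskal's algorithm — process edges by increasing weight (ties by edge label):
C—D (1): add — endpoints in different components.
D—F (3): add — endpoints in different components.
A—F (4): add — endpoints in different components.
B—E (4): add — endpoints in different components.
C—E (5): add — endpoints in different components.
Edges rejected before the tree was complete: 0.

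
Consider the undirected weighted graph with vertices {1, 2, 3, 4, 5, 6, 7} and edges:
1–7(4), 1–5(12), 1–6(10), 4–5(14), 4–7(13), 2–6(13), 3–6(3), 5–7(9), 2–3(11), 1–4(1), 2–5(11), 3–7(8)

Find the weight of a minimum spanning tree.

36

Kruskal's algorithm — process edges by increasing weight (ties by edge label):
1–4 (1): add. Components now {1,4} {2} {3} {5} {6} {7}
3–6 (3): add. Components now {1,4} {2} {3,6} {5} {7}
1–7 (4): add. Components now {1,4,7} {2} {3,6} {5}
3–7 (8): add. Components now {1,3,4,6,7} {2} {5}
5–7 (9): add. Components now {1,3,4,5,6,7} {2}
1–6 (10): skip — 1 and 6 already connected.
2–3 (11): add. Components now {1,2,3,4,5,6,7}
MST edges: 1–4, 3–6, 1–7, 3–7, 5–7, 2–3; total weight 1+3+4+8+9+11 = 36.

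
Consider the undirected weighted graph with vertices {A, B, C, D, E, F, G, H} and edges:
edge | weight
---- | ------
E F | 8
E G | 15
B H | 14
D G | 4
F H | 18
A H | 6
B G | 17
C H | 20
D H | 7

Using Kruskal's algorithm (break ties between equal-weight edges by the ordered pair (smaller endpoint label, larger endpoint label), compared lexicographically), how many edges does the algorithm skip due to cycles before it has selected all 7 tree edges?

Kruskal's algorithm — process edges by increasing weight (ties by edge label):
D G (4): add — endpoints in different components.
A H (6): add — endpoints in different components.
D H (7): add — endpoints in different components.
E F (8): add — endpoints in different components.
B H (14): add — endpoints in different components.
E G (15): add — endpoints in different components.
B G (17): skip — B and G already connected.
F H (18): skip — F and H already connected.
C H (20): add — endpoints in different components.
Edges rejected before the tree was complete: 2.

2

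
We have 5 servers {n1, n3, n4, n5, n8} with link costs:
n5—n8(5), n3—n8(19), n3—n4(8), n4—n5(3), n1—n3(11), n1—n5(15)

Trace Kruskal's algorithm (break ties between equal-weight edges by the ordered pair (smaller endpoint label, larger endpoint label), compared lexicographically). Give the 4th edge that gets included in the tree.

n1-n3

Sort edges by weight, then run Kruskal:
n4—n5 (3): add — endpoints in different components.
n5—n8 (5): add — endpoints in different components.
n3—n4 (8): add — endpoints in different components.
n1—n3 (11): add — endpoints in different components.
The 4th edge added is n1—n3.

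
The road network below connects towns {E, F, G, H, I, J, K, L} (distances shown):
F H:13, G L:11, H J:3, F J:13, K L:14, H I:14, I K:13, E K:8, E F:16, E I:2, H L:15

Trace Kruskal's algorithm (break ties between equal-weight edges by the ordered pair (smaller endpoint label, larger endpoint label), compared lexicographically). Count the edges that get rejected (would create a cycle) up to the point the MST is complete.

2

Kruskal's algorithm — process edges by increasing weight (ties by edge label):
E I (2): add — endpoints in different components.
H J (3): add — endpoints in different components.
E K (8): add — endpoints in different components.
G L (11): add — endpoints in different components.
F H (13): add — endpoints in different components.
F J (13): skip — F and J already connected.
I K (13): skip — I and K already connected.
H I (14): add — endpoints in different components.
K L (14): add — endpoints in different components.
Edges rejected before the tree was complete: 2.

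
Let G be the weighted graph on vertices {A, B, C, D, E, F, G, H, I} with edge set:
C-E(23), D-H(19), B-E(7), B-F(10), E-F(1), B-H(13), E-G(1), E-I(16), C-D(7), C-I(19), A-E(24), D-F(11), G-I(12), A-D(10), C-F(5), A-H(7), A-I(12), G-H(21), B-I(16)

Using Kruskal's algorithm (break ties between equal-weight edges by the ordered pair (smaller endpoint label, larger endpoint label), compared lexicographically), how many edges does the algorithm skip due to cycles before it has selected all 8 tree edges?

Kruskal: consider edges lightest-first.
E-F (1): add — endpoints in different components.
E-G (1): add — endpoints in different components.
C-F (5): add — endpoints in different components.
A-H (7): add — endpoints in different components.
B-E (7): add — endpoints in different components.
C-D (7): add — endpoints in different components.
A-D (10): add — endpoints in different components.
B-F (10): skip — B and F already connected.
D-F (11): skip — D and F already connected.
A-I (12): add — endpoints in different components.
Edges rejected before the tree was complete: 2.

2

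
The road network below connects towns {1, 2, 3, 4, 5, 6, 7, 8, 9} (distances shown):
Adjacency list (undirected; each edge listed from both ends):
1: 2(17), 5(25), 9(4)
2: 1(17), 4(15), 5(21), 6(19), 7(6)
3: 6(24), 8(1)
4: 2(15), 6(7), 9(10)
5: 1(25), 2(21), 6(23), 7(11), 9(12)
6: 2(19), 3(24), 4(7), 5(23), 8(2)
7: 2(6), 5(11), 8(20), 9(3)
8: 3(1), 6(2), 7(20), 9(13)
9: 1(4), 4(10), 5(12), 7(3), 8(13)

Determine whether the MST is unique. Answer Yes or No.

Sort edges by weight, then run Kruskal:
3—8 (1): add — endpoints in different components.
6—8 (2): add — endpoints in different components.
7—9 (3): add — endpoints in different components.
1—9 (4): add — endpoints in different components.
2—7 (6): add — endpoints in different components.
4—6 (7): add — endpoints in different components.
4—9 (10): add — endpoints in different components.
5—7 (11): add — endpoints in different components.
Every non-tree edge has weight strictly greater than the heaviest edge on the tree path between its endpoints, so the MST is unique.

Yes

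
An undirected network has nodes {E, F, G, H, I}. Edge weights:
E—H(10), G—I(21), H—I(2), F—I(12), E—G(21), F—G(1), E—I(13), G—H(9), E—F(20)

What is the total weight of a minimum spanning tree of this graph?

Grow the tree from F using Prim:
Step 1: cheapest edge leaving the tree is F—G (1); add G.
Step 2: cheapest edge leaving the tree is G—H (9); add H.
Step 3: cheapest edge leaving the tree is H—I (2); add I.
Step 4: cheapest edge leaving the tree is E—H (10); add E.
MST edges: F—G, G—H, H—I, E—H; total weight 1+9+2+10 = 22.

22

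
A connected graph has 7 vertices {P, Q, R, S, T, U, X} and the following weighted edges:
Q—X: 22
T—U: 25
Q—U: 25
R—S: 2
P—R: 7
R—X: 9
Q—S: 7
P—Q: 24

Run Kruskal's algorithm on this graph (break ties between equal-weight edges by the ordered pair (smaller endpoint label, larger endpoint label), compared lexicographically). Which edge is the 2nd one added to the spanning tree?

P-R

Kruskal: consider edges lightest-first.
R—S (2): add — endpoints in different components.
P—R (7): add — endpoints in different components.
Q—S (7): add — endpoints in different components.
R—X (9): add — endpoints in different components.
Q—X (22): skip — X and Q already connected.
P—Q (24): skip — P and Q already connected.
Q—U (25): add — endpoints in different components.
T—U (25): add — endpoints in different components.
The 2nd edge added is P—R.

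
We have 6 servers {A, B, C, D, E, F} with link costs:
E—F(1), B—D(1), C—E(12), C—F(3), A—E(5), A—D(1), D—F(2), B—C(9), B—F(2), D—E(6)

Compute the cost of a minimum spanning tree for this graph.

8

Grow the tree from B using Prim:
Step 1: frontier [B—D 1, B—F 2, B—C 9] → take B—D (1); add D.
Step 2: frontier [B—F 2, B—C 9, A—D 1, D—F 2, D—E 6] → take A—D (1); add A.
Step 3: frontier [A—E 5, B—F 2, B—C 9, D—F 2, D—E 6] → take B—F (2); add F.
Step 4: frontier [A—E 5, B—C 9, D—E 6, E—F 1, C—F 3] → take E—F (1); add E.
Step 5: frontier [B—C 9, C—E 12, C—F 3] → take C—F (3); add C.
MST edges: B—D, A—D, B—F, E—F, C—F; total weight 1+1+2+1+3 = 8.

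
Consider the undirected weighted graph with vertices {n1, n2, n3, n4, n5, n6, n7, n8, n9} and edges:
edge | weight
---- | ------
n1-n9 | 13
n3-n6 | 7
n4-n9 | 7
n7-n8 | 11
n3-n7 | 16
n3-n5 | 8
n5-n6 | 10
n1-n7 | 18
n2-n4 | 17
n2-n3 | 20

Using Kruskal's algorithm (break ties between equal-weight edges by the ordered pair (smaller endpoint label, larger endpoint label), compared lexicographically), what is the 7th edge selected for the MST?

n2-n4

Sort edges by weight, then run Kruskal:
n3-n6 (7): add — endpoints in different components.
n4-n9 (7): add — endpoints in different components.
n3-n5 (8): add — endpoints in different components.
n5-n6 (10): skip — n5 and n6 already connected.
n7-n8 (11): add — endpoints in different components.
n1-n9 (13): add — endpoints in different components.
n3-n7 (16): add — endpoints in different components.
n2-n4 (17): add — endpoints in different components.
n1-n7 (18): add — endpoints in different components.
The 7th edge added is n2-n4.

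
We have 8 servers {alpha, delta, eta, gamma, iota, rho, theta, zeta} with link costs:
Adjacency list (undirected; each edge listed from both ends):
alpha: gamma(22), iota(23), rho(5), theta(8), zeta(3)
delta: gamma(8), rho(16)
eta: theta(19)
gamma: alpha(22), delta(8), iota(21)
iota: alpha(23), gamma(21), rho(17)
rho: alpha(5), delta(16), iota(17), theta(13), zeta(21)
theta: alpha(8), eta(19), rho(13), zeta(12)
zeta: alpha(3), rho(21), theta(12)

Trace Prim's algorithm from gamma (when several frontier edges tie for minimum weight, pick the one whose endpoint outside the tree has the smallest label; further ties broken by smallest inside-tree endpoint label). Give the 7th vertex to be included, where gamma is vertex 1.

Prim, starting at gamma.
Step 1: cheapest edge leaving the tree is delta gamma (8); add delta.
Step 2: cheapest edge leaving the tree is delta rho (16); add rho.
Step 3: cheapest edge leaving the tree is alpha rho (5); add alpha.
Step 4: cheapest edge leaving the tree is alpha zeta (3); add zeta.
Step 5: cheapest edge leaving the tree is alpha theta (8); add theta.
Step 6: cheapest edge leaving the tree is iota rho (17); add iota.
Step 7: cheapest edge leaving the tree is eta theta (19); add eta.
Vertex order: gamma, delta, rho, alpha, zeta, theta, iota, eta. The 7th vertex is iota.

iota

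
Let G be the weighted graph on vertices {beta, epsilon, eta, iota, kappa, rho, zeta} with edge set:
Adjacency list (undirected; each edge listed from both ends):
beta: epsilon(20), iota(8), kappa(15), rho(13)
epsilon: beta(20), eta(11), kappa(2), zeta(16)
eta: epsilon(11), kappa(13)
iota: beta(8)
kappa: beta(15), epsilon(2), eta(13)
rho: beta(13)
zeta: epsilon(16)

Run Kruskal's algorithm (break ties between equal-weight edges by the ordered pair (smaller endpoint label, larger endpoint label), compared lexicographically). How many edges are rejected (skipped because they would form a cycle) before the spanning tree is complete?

1

Kruskal's algorithm — process edges by increasing weight (ties by edge label):
epsilon—kappa (2): add. Components now {iota} {rho} {zeta} {eta} {epsilon,kappa} {beta}
beta—iota (8): add. Components now {beta,iota} {rho} {zeta} {eta} {epsilon,kappa}
epsilon—eta (11): add. Components now {beta,iota} {rho} {zeta} {epsilon,eta,kappa}
beta—rho (13): add. Components now {beta,iota,rho} {zeta} {epsilon,eta,kappa}
eta—kappa (13): skip — eta and kappa already connected.
beta—kappa (15): add. Components now {beta,epsilon,eta,iota,kappa,rho} {zeta}
epsilon—zeta (16): add. Components now {beta,epsilon,eta,iota,kappa,rho,zeta}
Edges rejected before the tree was complete: 1.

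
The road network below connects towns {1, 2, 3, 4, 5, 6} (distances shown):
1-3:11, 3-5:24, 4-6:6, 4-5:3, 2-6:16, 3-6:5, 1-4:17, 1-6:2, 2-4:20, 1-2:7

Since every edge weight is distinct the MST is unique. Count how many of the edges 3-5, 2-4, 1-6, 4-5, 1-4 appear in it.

2

Kruskal: consider edges lightest-first.
1-6 (2): add — endpoints in different components.
4-5 (3): add — endpoints in different components.
3-6 (5): add — endpoints in different components.
4-6 (6): add — endpoints in different components.
1-2 (7): add — endpoints in different components.
MST edge set: {1-6, 4-5, 3-6, 4-6, 1-2}.
Of the listed edges, {1-6, 4-5} are in the MST → 2.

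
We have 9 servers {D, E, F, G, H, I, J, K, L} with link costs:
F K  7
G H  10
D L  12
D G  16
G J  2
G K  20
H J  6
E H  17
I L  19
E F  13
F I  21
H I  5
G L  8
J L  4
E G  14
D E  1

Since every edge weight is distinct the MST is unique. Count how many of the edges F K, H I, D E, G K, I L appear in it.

Kruskal's algorithm — process edges by increasing weight (ties by edge label):
D E (1): add — endpoints in different components.
G J (2): add — endpoints in different components.
J L (4): add — endpoints in different components.
H I (5): add — endpoints in different components.
H J (6): add — endpoints in different components.
F K (7): add — endpoints in different components.
G L (8): skip — G and L already connected.
G H (10): skip — G and H already connected.
D L (12): add — endpoints in different components.
E F (13): add — endpoints in different components.
MST edge set: {D E, G J, J L, H I, H J, F K, D L, E F}.
Of the listed edges, {F K, H I, D E} are in the MST → 3.

3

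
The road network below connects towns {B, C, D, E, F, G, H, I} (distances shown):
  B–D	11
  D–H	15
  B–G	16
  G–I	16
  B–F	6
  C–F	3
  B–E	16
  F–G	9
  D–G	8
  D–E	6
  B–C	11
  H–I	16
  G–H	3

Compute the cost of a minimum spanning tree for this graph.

51

Sort edges by weight, then run Kruskal:
C–F (3): add — endpoints in different components.
G–H (3): add — endpoints in different components.
B–F (6): add — endpoints in different components.
D–E (6): add — endpoints in different components.
D–G (8): add — endpoints in different components.
F–G (9): add — endpoints in different components.
B–C (11): skip — B and C already connected.
B–D (11): skip — B and D already connected.
D–H (15): skip — D and H already connected.
B–E (16): skip — B and E already connected.
B–G (16): skip — B and G already connected.
G–I (16): add — endpoints in different components.
MST edges: C–F, G–H, B–F, D–E, D–G, F–G, G–I; total weight 3+3+6+6+8+9+16 = 51.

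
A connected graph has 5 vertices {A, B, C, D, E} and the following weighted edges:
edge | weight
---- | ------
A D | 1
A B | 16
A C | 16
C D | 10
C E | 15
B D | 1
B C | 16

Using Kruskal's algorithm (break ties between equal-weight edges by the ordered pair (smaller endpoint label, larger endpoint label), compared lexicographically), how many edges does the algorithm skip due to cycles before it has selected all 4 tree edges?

Kruskal: consider edges lightest-first.
A D (1): add. Components now {A,D} {B} {C} {E}
B D (1): add. Components now {A,B,D} {C} {E}
C D (10): add. Components now {A,B,C,D} {E}
C E (15): add. Components now {A,B,C,D,E}
Edges rejected before the tree was complete: 0.

0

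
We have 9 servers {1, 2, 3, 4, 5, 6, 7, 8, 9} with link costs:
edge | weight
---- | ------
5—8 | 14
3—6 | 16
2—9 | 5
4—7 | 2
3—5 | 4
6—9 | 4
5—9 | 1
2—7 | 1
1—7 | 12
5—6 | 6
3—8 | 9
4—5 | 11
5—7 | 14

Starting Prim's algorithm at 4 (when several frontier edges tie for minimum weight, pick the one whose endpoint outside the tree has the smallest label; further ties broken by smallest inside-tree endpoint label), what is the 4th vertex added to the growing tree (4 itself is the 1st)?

9

Prim, starting at 4.
Step 1: cheapest edge leaving the tree is 4—7 (2); add 7.
Step 2: cheapest edge leaving the tree is 2—7 (1); add 2.
Step 3: cheapest edge leaving the tree is 2—9 (5); add 9.
Step 4: cheapest edge leaving the tree is 5—9 (1); add 5.
Step 5: cheapest edge leaving the tree is 3—5 (4); add 3.
Step 6: cheapest edge leaving the tree is 6—9 (4); add 6.
Step 7: cheapest edge leaving the tree is 3—8 (9); add 8.
Step 8: cheapest edge leaving the tree is 1—7 (12); add 1.
Vertex order: 4, 7, 2, 9, 5, 3, 6, 8, 1. The 4th vertex is 9.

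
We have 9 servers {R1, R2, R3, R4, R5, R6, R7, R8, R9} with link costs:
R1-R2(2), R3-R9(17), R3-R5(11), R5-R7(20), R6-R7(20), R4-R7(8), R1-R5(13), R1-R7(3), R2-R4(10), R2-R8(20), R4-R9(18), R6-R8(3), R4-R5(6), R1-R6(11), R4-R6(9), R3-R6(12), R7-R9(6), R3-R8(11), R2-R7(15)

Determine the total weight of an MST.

Kruskal's algorithm — process edges by increasing weight (ties by edge label):
R1-R2 (2): add — endpoints in different components.
R1-R7 (3): add — endpoints in different components.
R6-R8 (3): add — endpoints in different components.
R4-R5 (6): add — endpoints in different components.
R7-R9 (6): add — endpoints in different components.
R4-R7 (8): add — endpoints in different components.
R4-R6 (9): add — endpoints in different components.
R2-R4 (10): skip — R2 and R4 already connected.
R1-R6 (11): skip — R6 and R1 already connected.
R3-R5 (11): add — endpoints in different components.
MST edges: R1-R2, R1-R7, R6-R8, R4-R5, R7-R9, R4-R7, R4-R6, R3-R5; total weight 2+3+3+6+6+8+9+11 = 48.

48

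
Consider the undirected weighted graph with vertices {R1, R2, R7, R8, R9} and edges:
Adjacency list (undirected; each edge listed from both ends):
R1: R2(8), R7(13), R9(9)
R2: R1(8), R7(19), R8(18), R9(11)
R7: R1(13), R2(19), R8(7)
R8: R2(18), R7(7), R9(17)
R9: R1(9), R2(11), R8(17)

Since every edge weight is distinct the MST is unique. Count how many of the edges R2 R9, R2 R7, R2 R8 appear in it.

Kruskal's algorithm — process edges by increasing weight (ties by edge label):
R7 R8 (7): add. Components now {R2} {R1} {R7,R8} {R9}
R1 R2 (8): add. Components now {R1,R2} {R7,R8} {R9}
R1 R9 (9): add. Components now {R1,R2,R9} {R7,R8}
R2 R9 (11): skip — R2 and R9 already connected.
R1 R7 (13): add. Components now {R1,R2,R7,R8,R9}
MST edge set: {R7 R8, R1 R2, R1 R9, R1 R7}.
Of the listed edges, {} are in the MST → 0.

0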